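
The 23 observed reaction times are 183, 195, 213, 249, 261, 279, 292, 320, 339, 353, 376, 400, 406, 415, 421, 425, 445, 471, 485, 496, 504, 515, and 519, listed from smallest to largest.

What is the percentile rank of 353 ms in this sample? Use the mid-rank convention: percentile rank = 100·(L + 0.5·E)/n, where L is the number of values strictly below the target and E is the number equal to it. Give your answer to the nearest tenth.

Count below 353: L = 9; count equal: E = 1; n = 23.
Percentile rank = 100·(9 + 0.5·1)/23 = 100·9.5/23 = 41.3.

41.3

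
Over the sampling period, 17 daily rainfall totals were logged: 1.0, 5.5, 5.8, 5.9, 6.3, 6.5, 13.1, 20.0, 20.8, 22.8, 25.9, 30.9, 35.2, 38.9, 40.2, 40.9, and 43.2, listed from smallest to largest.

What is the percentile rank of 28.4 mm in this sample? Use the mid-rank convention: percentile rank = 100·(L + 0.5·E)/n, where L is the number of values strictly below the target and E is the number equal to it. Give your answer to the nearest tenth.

64.7

Count below 28.4: L = 11; count equal: E = 0; n = 17.
Percentile rank = 100·(11 + 0.5·0)/17 = 100·11/17 = 64.71.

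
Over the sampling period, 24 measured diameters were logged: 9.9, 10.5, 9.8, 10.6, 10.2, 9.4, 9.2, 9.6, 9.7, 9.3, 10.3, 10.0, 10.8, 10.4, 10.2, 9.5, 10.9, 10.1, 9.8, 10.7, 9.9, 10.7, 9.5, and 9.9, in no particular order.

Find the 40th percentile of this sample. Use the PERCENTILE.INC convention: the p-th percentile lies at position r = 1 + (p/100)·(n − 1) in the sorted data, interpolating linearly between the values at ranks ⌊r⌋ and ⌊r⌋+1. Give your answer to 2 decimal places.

9.90

Sorted: 9.2, 9.3, 9.4, 9.5, 9.5, 9.6, 9.7, 9.8, 9.8, 9.9, 9.9, 9.9, 10.0, 10.1, 10.2, 10.2, 10.3, 10.4, 10.5, 10.6, 10.7, 10.7, 10.8, 10.9.
n = 24.
r = 1 + (40/100)·(24 − 1) = 1 + 9.2 = 10.2.
Rank 10 is 9.9 and rank 11 is 9.9.
Interpolate: 9.9 + 0.2·(9.9 − 9.9) = 9.9 + 0.2·0 = 9.9.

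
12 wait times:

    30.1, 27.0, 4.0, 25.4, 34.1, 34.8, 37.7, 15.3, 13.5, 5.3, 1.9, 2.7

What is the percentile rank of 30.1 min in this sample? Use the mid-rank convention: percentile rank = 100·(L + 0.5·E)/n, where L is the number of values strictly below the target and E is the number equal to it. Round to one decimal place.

Sorted: 1.9, 2.7, 4.0, 5.3, 13.5, 15.3, 25.4, 27.0, 30.1, 34.1, 34.8, 37.7.
Count below 30.1: L = 8; count equal: E = 1; n = 12.
Percentile rank = 100·(8 + 0.5·1)/12 = 100·8.5/12 = 70.83.

70.8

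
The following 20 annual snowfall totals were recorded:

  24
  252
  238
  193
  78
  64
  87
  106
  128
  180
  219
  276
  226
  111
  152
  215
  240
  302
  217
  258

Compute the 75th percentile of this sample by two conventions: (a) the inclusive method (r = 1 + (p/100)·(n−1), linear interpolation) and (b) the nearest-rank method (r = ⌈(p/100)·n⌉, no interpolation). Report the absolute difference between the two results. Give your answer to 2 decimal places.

Sorted: 24, 64, 78, 87, 106, 111, 128, 152, 180, 193, 215, 217, 219, 226, 238, 240, 252, 258, 276, 302.
n = 20.
(a) r = 15.25; between ranks 15 (238) and 16 (240): 238.5.
(b) the nearest-rank method: rank 15 → 238.
|238.5 − 238| = 0.5.

0.50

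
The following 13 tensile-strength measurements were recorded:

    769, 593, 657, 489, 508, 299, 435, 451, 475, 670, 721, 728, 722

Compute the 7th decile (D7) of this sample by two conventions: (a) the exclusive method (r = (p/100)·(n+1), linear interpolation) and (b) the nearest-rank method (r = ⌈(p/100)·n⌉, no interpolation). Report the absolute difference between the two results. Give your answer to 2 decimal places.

10.20

Sorted: 299, 435, 451, 475, 489, 508, 593, 657, 670, 721, 722, 728, 769.
n = 13.
(a) r = 9.8; between ranks 9 (670) and 10 (721): 710.8.
(b) the nearest-rank method: rank 10 → 721.
|710.8 − 721| = 10.2.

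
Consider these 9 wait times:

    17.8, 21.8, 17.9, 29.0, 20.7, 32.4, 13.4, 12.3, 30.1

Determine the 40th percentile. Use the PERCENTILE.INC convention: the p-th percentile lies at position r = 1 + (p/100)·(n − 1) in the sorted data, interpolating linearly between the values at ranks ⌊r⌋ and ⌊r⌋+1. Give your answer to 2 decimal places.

18.46

Sorted: 12.3, 13.4, 17.8, 17.9, 20.7, 21.8, 29.0, 30.1, 32.4.
n = 9.
r = 1 + (40/100)·(9 − 1) = 1 + 3.2 = 4.2.
Rank 4 is 17.9 and rank 5 is 20.7.
Interpolate: 17.9 + 0.2·(20.7 − 17.9) = 17.9 + 0.2·2.8 = 18.46.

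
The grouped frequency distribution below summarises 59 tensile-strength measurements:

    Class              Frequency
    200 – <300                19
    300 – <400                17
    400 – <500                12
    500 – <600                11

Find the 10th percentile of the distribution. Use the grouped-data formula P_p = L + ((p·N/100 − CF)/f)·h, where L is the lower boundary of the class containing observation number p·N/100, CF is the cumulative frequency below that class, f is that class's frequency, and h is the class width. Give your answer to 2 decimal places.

N = 59; target position k = 10/100 · 59 = 5.9.
Cumulative frequencies: 19, 36, 48, 59.
Observation 5.9 falls in the class 200 – <300.
L = 200, CF = 0, f = 19, h = 100.
P10 = 200 + ((5.9 − 0)/19)·100 = 200 + 31.0526 = 231.053.

231.05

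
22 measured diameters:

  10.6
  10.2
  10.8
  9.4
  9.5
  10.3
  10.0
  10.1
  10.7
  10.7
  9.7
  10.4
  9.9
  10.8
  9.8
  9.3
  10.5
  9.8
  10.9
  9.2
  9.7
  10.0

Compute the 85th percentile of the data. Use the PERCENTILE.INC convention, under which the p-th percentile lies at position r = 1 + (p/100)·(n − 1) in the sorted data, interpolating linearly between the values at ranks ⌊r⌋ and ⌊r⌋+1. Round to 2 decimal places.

Sorted: 9.2, 9.3, 9.4, 9.5, 9.7, 9.7, 9.8, 9.8, 9.9, 10.0, 10.0, 10.1, 10.2, 10.3, 10.4, 10.5, 10.6, 10.7, 10.7, 10.8, 10.8, 10.9.
n = 22.
r = 1 + (85/100)·(22 − 1) = 1 + 17.85 = 18.85.
Rank 18 is 10.7 and rank 19 is 10.7.
Interpolate: 10.7 + 0.85·(10.7 − 10.7) = 10.7 + 0.85·0 = 10.7.

10.70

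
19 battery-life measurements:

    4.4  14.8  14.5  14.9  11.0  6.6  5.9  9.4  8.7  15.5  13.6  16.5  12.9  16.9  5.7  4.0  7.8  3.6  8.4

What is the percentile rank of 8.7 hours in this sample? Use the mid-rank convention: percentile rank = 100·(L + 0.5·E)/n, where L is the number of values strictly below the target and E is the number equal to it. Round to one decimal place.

Sorted: 3.6, 4.0, 4.4, 5.7, 5.9, 6.6, 7.8, 8.4, 8.7, 9.4, 11.0, 12.9, 13.6, 14.5, 14.8, 14.9, 15.5, 16.5, 16.9.
Count below 8.7: L = 8; count equal: E = 1; n = 19.
Percentile rank = 100·(8 + 0.5·1)/19 = 100·8.5/19 = 44.74.

44.7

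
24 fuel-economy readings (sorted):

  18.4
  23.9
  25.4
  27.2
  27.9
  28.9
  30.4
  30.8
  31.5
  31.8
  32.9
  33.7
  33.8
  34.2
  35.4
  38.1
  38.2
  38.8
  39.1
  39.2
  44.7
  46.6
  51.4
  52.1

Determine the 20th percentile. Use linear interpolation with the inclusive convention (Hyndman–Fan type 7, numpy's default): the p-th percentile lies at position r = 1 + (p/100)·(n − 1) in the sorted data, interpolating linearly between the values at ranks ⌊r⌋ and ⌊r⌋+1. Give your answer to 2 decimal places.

28.50

n = 24.
r = 1 + (20/100)·(24 − 1) = 1 + 4.6 = 5.6.
Rank 5 is 27.9 and rank 6 is 28.9.
Interpolate: 27.9 + 0.6·(28.9 − 27.9) = 27.9 + 0.6·1 = 28.5.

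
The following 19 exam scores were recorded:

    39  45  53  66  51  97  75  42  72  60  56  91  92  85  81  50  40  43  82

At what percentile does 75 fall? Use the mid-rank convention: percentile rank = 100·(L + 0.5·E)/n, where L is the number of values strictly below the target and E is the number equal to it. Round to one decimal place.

65.8

Sorted: 39, 40, 42, 43, 45, 50, 51, 53, 56, 60, 66, 72, 75, 81, 82, 85, 91, 92, 97.
Count below 75: L = 12; count equal: E = 1; n = 19.
Percentile rank = 100·(12 + 0.5·1)/19 = 100·12.5/19 = 65.79.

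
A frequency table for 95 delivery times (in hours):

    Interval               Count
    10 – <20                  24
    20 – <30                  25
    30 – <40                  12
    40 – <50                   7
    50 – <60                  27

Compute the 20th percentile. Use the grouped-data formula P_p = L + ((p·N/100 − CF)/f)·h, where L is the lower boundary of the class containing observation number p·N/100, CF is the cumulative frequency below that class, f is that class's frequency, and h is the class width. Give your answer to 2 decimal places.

N = 95; target position k = 20/100 · 95 = 19.
Cumulative frequencies: 24, 49, 61, 68, 95.
Observation 19 falls in the class 10 – <20.
L = 10, CF = 0, f = 24, h = 10.
P20 = 10 + ((19 − 0)/24)·10 = 10 + 7.91667 = 17.9167.

17.92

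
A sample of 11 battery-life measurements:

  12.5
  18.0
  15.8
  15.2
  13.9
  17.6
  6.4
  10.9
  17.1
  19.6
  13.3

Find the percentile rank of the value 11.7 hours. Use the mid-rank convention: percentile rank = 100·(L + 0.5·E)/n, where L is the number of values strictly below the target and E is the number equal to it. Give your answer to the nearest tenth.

18.2

Sorted: 6.4, 10.9, 12.5, 13.3, 13.9, 15.2, 15.8, 17.1, 17.6, 18.0, 19.6.
Count below 11.7: L = 2; count equal: E = 0; n = 11.
Percentile rank = 100·(2 + 0.5·0)/11 = 100·2/11 = 18.18.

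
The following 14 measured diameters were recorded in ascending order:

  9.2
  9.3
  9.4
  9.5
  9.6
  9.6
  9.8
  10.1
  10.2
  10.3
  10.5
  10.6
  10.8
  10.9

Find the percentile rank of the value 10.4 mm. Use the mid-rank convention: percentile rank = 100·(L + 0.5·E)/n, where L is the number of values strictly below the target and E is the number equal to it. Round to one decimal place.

Count below 10.4: L = 10; count equal: E = 0; n = 14.
Percentile rank = 100·(10 + 0.5·0)/14 = 100·10/14 = 71.43.

71.4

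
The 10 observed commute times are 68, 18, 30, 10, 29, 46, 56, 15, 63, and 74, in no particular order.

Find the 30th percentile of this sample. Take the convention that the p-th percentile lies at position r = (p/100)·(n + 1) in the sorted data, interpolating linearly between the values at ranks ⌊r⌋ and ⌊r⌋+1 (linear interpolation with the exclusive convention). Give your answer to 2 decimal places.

21.30

Sorted: 10, 15, 18, 29, 30, 46, 56, 63, 68, 74.
n = 10.
r = (30/100)·(10 + 1) = 3.3.
Rank 3 is 18 and rank 4 is 29.
Interpolate: 18 + 0.3·(29 − 18) = 18 + 0.3·11 = 21.3.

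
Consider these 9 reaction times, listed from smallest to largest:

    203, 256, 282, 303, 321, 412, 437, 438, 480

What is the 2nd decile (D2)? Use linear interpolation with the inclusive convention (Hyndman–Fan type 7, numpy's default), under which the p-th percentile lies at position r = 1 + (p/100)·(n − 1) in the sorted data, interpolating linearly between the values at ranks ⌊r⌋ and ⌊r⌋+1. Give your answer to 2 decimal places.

n = 9.
r = 1 + (20/100)·(9 − 1) = 1 + 1.6 = 2.6.
Rank 2 is 256 and rank 3 is 282.
Interpolate: 256 + 0.6·(282 − 256) = 256 + 0.6·26 = 271.6.

271.60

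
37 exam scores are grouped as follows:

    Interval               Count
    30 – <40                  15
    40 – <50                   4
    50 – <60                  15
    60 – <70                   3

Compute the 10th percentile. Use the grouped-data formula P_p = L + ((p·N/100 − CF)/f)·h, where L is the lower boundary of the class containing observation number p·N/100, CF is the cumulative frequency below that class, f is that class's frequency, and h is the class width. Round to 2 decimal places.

32.47

N = 37; target position k = 10/100 · 37 = 3.7.
Cumulative frequencies: 15, 19, 34, 37.
Observation 3.7 falls in the class 30 – <40.
L = 30, CF = 0, f = 15, h = 10.
P10 = 30 + ((3.7 − 0)/15)·10 = 30 + 2.46667 = 32.4667.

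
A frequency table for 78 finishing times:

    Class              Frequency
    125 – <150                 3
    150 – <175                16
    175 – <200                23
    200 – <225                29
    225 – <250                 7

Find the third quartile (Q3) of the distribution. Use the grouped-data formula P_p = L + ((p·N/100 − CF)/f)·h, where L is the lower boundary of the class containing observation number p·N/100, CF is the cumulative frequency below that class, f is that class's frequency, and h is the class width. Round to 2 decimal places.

N = 78; target position k = 75/100 · 78 = 58.5.
Cumulative frequencies: 3, 19, 42, 71, 78.
Observation 58.5 falls in the class 200 – <225.
L = 200, CF = 42, f = 29, h = 25.
P75 = 200 + ((58.5 − 42)/29)·25 = 200 + 14.2241 = 214.224.

214.22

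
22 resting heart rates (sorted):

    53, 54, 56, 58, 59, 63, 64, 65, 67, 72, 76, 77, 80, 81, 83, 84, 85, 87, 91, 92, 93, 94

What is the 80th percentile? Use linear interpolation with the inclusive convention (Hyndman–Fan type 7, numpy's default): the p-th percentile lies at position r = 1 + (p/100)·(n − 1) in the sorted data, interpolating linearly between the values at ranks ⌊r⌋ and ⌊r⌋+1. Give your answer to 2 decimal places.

n = 22.
r = 1 + (80/100)·(22 − 1) = 1 + 16.8 = 17.8.
Rank 17 is 85 and rank 18 is 87.
Interpolate: 85 + 0.8·(87 − 85) = 85 + 0.8·2 = 86.6.

86.60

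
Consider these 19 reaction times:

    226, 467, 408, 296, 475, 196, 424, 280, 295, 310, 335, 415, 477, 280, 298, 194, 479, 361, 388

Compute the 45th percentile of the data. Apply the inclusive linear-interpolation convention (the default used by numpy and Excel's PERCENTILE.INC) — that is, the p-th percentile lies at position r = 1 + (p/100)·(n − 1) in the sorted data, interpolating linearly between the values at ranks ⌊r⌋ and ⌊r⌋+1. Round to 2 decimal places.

Sorted: 194, 196, 226, 280, 280, 295, 296, 298, 310, 335, 361, 388, 408, 415, 424, 467, 475, 477, 479.
n = 19.
r = 1 + (45/100)·(19 − 1) = 1 + 8.1 = 9.1.
Rank 9 is 310 and rank 10 is 335.
Interpolate: 310 + 0.1·(335 − 310) = 310 + 0.1·25 = 312.5.

312.50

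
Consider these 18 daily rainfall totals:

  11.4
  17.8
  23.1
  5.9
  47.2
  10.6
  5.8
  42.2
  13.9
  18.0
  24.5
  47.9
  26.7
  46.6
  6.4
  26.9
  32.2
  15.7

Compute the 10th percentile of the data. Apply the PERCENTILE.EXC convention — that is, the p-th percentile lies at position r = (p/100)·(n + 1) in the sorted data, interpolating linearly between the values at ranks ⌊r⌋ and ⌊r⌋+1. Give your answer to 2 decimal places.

5.89

Sorted: 5.8, 5.9, 6.4, 10.6, 11.4, 13.9, 15.7, 17.8, 18.0, 23.1, 24.5, 26.7, 26.9, 32.2, 42.2, 46.6, 47.2, 47.9.
n = 18.
r = (10/100)·(18 + 1) = 1.9.
Rank 1 is 5.8 and rank 2 is 5.9.
Interpolate: 5.8 + 0.9·(5.9 − 5.8) = 5.8 + 0.9·0.1 = 5.89.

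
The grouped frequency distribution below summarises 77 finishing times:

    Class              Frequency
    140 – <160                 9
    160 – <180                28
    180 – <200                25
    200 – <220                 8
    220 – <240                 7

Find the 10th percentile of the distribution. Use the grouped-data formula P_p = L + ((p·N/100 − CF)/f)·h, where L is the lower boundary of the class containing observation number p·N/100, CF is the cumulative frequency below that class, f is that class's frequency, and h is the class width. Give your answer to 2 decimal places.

157.11

N = 77; target position k = 10/100 · 77 = 7.7.
Cumulative frequencies: 9, 37, 62, 70, 77.
Observation 7.7 falls in the class 140 – <160.
L = 140, CF = 0, f = 9, h = 20.
P10 = 140 + ((7.7 − 0)/9)·20 = 140 + 17.1111 = 157.111.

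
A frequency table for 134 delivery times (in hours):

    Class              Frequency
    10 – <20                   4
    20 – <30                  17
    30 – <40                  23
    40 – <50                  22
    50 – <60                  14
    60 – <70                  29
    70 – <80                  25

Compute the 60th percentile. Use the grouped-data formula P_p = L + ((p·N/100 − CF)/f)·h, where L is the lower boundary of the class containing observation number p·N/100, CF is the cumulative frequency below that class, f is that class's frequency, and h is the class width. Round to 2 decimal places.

60.14

N = 134; target position k = 60/100 · 134 = 80.4.
Cumulative frequencies: 4, 21, 44, 66, 80, 109, 134.
Observation 80.4 falls in the class 60 – <70.
L = 60, CF = 80, f = 29, h = 10.
P60 = 60 + ((80.4 − 80)/29)·10 = 60 + 0.137931 = 60.1379.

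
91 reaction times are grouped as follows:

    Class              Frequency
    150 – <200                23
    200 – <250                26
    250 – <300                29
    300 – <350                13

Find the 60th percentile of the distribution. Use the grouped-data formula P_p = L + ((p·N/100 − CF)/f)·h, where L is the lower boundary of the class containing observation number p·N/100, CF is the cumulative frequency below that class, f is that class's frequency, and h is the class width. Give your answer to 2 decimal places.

N = 91; target position k = 60/100 · 91 = 54.6.
Cumulative frequencies: 23, 49, 78, 91.
Observation 54.6 falls in the class 250 – <300.
L = 250, CF = 49, f = 29, h = 50.
P60 = 250 + ((54.6 − 49)/29)·50 = 250 + 9.65517 = 259.655.

259.66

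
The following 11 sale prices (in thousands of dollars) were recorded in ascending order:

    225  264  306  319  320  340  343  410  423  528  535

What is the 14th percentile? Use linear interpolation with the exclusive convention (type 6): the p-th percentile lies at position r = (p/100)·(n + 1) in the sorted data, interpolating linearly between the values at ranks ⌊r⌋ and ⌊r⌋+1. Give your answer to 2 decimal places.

n = 11.
r = (14/100)·(11 + 1) = 1.68.
Rank 1 is 225 and rank 2 is 264.
Interpolate: 225 + 0.68·(264 − 225) = 225 + 0.68·39 = 251.52.

251.52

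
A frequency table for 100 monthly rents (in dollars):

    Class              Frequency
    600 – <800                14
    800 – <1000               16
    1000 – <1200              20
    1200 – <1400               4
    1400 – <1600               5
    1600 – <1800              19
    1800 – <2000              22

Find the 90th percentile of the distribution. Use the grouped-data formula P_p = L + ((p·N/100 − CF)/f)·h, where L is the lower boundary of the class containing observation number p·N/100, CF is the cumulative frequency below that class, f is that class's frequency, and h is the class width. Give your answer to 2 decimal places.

1909.09

N = 100; target position k = 90/100 · 100 = 90.
Cumulative frequencies: 14, 30, 50, 54, 59, 78, 100.
Observation 90 falls in the class 1800 – <2000.
L = 1800, CF = 78, f = 22, h = 200.
P90 = 1800 + ((90 − 78)/22)·200 = 1800 + 109.091 = 1909.09.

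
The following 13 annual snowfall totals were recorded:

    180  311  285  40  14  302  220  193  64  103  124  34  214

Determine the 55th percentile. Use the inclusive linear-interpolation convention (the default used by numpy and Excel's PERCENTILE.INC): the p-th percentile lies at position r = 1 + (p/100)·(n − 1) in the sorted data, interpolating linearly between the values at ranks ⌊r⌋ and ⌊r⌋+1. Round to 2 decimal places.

187.80

Sorted: 14, 34, 40, 64, 103, 124, 180, 193, 214, 220, 285, 302, 311.
n = 13.
r = 1 + (55/100)·(13 − 1) = 1 + 6.6 = 7.6.
Rank 7 is 180 and rank 8 is 193.
Interpolate: 180 + 0.6·(193 − 180) = 180 + 0.6·13 = 187.8.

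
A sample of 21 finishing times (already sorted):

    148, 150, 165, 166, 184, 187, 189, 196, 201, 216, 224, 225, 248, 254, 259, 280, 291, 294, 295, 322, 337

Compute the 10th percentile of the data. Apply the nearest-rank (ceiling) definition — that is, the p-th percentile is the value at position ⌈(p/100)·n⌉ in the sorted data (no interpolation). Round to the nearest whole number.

165

n = 21.
Position = ⌈10/100 · 21⌉ = ⌈2.1⌉ = 3.
The value at rank 3 is 165.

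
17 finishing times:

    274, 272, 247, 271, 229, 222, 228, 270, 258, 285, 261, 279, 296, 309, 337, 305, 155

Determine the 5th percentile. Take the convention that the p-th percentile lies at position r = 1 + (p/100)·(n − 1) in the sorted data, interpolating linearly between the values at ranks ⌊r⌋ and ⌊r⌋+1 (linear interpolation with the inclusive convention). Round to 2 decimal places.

Sorted: 155, 222, 228, 229, 247, 258, 261, 270, 271, 272, 274, 279, 285, 296, 305, 309, 337.
n = 17.
r = 1 + (5/100)·(17 − 1) = 1 + 0.8 = 1.8.
Rank 1 is 155 and rank 2 is 222.
Interpolate: 155 + 0.8·(222 − 155) = 155 + 0.8·67 = 208.6.

208.60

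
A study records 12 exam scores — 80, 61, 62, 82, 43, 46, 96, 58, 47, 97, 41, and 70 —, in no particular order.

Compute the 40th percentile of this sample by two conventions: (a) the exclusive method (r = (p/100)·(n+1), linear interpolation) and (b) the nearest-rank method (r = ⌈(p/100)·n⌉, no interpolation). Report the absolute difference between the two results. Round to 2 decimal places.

Sorted: 41, 43, 46, 47, 58, 61, 62, 70, 80, 82, 96, 97.
n = 12.
(a) r = 5.2; between ranks 5 (58) and 6 (61): 58.6.
(b) the nearest-rank method: rank 5 → 58.
|58.6 − 58| = 0.6.

0.60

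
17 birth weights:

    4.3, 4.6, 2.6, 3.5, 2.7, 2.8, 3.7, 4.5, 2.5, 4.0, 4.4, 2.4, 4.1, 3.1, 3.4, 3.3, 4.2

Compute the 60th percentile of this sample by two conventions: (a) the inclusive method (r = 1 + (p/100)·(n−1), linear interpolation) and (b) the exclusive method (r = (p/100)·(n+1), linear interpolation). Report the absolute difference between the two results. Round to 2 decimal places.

Sorted: 2.4, 2.5, 2.6, 2.7, 2.8, 3.1, 3.3, 3.4, 3.5, 3.7, 4.0, 4.1, 4.2, 4.3, 4.4, 4.5, 4.6.
n = 17.
(a) r = 10.6; between ranks 10 (3.7) and 11 (4.0): 3.88.
(b) r = 10.8; between ranks 10 (3.7) and 11 (4.0): 3.94.
|3.88 − 3.94| = 0.06.

0.06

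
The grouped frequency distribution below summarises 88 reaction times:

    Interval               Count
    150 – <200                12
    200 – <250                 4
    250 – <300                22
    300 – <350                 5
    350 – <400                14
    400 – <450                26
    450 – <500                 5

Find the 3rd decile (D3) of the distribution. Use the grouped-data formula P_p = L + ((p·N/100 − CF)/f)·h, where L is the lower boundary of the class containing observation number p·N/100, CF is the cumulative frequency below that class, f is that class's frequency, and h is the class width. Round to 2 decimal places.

N = 88; target position k = 30/100 · 88 = 26.4.
Cumulative frequencies: 12, 16, 38, 43, 57, 83, 88.
Observation 26.4 falls in the class 250 – <300.
L = 250, CF = 16, f = 22, h = 50.
P30 = 250 + ((26.4 − 16)/22)·50 = 250 + 23.6364 = 273.636.

273.64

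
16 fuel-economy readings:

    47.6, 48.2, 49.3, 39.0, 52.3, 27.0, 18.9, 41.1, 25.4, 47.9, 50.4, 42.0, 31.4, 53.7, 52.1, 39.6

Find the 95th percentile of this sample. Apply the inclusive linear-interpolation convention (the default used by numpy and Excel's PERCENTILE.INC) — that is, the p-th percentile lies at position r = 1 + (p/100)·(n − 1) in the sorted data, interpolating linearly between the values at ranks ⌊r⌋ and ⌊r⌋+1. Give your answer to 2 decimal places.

Sorted: 18.9, 25.4, 27.0, 31.4, 39.0, 39.6, 41.1, 42.0, 47.6, 47.9, 48.2, 49.3, 50.4, 52.1, 52.3, 53.7.
n = 16.
r = 1 + (95/100)·(16 − 1) = 1 + 14.25 = 15.25.
Rank 15 is 52.3 and rank 16 is 53.7.
Interpolate: 52.3 + 0.25·(53.7 − 52.3) = 52.3 + 0.25·1.4 = 52.65.

52.65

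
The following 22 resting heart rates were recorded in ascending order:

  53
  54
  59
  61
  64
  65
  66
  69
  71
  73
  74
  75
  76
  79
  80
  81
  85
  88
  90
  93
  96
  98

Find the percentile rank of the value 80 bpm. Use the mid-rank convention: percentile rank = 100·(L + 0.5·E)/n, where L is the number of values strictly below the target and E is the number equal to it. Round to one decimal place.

Count below 80: L = 14; count equal: E = 1; n = 22.
Percentile rank = 100·(14 + 0.5·1)/22 = 100·14.5/22 = 65.91.

65.9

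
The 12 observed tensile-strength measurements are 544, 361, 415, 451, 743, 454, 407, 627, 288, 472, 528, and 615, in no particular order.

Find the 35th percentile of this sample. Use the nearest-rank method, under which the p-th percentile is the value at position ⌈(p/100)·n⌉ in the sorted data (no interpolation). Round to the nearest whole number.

Sorted: 288, 361, 407, 415, 451, 454, 472, 528, 544, 615, 627, 743.
n = 12.
Position = ⌈35/100 · 12⌉ = ⌈4.2⌉ = 5.
The value at rank 5 is 451.

451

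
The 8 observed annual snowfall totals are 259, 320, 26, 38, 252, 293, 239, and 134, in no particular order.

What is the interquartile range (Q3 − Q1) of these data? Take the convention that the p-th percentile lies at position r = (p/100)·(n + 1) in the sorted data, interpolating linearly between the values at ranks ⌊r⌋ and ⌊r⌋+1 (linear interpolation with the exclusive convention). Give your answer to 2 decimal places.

Sorted: 26, 38, 134, 239, 252, 259, 293, 320.
n = 8.
P25: r = 2.25; ranks 2–3 are 38, 134; interpolating gives 62.
P75: r = 6.75; ranks 6–7 are 259, 293; interpolating gives 284.5.
Difference: 284.5 − 62 = 222.5.

222.50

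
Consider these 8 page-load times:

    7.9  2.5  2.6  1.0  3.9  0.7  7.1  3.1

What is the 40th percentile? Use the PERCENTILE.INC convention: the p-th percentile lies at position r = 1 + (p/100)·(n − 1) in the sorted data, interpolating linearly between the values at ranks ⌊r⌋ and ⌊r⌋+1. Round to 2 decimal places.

Sorted: 0.7, 1.0, 2.5, 2.6, 3.1, 3.9, 7.1, 7.9.
n = 8.
r = 1 + (40/100)·(8 − 1) = 1 + 2.8 = 3.8.
Rank 3 is 2.5 and rank 4 is 2.6.
Interpolate: 2.5 + 0.8·(2.6 − 2.5) = 2.5 + 0.8·0.1 = 2.58.

2.58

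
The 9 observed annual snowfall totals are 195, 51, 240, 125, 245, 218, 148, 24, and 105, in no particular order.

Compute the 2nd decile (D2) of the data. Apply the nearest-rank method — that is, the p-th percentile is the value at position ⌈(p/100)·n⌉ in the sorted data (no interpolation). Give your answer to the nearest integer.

51

Sorted: 24, 51, 105, 125, 148, 195, 218, 240, 245.
n = 9.
Position = ⌈20/100 · 9⌉ = ⌈1.8⌉ = 2.
The value at rank 2 is 51.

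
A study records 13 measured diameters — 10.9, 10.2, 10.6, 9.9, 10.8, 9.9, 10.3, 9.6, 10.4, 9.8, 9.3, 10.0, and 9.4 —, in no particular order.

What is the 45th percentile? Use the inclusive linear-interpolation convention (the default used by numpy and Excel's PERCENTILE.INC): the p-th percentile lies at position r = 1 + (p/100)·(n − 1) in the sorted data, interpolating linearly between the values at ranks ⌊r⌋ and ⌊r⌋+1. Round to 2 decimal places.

9.94

Sorted: 9.3, 9.4, 9.6, 9.8, 9.9, 9.9, 10.0, 10.2, 10.3, 10.4, 10.6, 10.8, 10.9.
n = 13.
r = 1 + (45/100)·(13 − 1) = 1 + 5.4 = 6.4.
Rank 6 is 9.9 and rank 7 is 10.0.
Interpolate: 9.9 + 0.4·(10.0 − 9.9) = 9.9 + 0.4·0.1 = 9.94.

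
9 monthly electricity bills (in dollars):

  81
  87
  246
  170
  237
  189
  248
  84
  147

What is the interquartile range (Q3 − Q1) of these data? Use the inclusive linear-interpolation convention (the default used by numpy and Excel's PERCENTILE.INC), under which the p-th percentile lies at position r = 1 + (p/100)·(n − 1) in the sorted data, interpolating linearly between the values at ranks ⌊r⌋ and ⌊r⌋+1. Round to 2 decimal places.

150.00

Sorted: 81, 84, 87, 147, 170, 189, 237, 246, 248.
n = 9.
P25: r = 3 (integer) → 87.
P75: r = 7 (integer) → 237.
Difference: 237 − 87 = 150.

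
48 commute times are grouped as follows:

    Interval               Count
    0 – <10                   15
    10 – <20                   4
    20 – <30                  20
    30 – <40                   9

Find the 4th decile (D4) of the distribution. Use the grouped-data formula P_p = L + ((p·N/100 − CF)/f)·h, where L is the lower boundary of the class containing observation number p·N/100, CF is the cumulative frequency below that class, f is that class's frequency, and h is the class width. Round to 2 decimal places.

20.10

N = 48; target position k = 40/100 · 48 = 19.2.
Cumulative frequencies: 15, 19, 39, 48.
Observation 19.2 falls in the class 20 – <30.
L = 20, CF = 19, f = 20, h = 10.
P40 = 20 + ((19.2 − 19)/20)·10 = 20 + 0.1 = 20.1.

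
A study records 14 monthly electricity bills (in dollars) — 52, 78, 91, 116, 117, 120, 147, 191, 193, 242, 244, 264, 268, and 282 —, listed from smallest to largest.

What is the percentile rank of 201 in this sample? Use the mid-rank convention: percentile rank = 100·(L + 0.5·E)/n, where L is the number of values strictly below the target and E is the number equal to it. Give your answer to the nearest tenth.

Count below 201: L = 9; count equal: E = 0; n = 14.
Percentile rank = 100·(9 + 0.5·0)/14 = 100·9/14 = 64.29.

64.3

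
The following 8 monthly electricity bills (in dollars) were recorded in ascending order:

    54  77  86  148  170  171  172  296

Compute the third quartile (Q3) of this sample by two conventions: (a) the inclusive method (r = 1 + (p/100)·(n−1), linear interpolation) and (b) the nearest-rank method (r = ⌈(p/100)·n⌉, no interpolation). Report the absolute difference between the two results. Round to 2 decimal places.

0.25

n = 8.
(a) r = 6.25; between ranks 6 (171) and 7 (172): 171.25.
(b) the nearest-rank method: rank 6 → 171.
|171.25 − 171| = 0.25.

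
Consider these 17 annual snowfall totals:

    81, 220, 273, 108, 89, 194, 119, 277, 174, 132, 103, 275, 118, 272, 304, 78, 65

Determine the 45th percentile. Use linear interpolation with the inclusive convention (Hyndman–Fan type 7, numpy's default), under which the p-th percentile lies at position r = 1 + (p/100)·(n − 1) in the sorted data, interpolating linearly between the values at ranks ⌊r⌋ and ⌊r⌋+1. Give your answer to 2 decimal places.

121.60

Sorted: 65, 78, 81, 89, 103, 108, 118, 119, 132, 174, 194, 220, 272, 273, 275, 277, 304.
n = 17.
r = 1 + (45/100)·(17 − 1) = 1 + 7.2 = 8.2.
Rank 8 is 119 and rank 9 is 132.
Interpolate: 119 + 0.2·(132 − 119) = 119 + 0.2·13 = 121.6.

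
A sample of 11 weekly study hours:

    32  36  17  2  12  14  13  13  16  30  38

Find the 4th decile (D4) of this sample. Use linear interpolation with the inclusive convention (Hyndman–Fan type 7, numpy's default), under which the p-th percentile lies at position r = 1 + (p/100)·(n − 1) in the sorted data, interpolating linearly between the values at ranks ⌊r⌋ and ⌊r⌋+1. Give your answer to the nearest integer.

Sorted: 2, 12, 13, 13, 14, 16, 17, 30, 32, 36, 38.
n = 11.
r = 1 + (40/100)·(11 − 1) = 1 + 4 = 5.
r is an integer, so P40 is the value at rank 5: 14.

14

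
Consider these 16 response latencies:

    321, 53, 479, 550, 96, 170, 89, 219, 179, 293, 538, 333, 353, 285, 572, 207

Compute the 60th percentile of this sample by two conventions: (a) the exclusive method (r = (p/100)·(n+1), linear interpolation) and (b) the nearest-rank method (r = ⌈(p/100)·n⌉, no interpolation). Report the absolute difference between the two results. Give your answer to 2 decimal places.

2.40

Sorted: 53, 89, 96, 170, 179, 207, 219, 285, 293, 321, 333, 353, 479, 538, 550, 572.
n = 16.
(a) r = 10.2; between ranks 10 (321) and 11 (333): 323.4.
(b) the nearest-rank method: rank 10 → 321.
|323.4 − 321| = 2.4.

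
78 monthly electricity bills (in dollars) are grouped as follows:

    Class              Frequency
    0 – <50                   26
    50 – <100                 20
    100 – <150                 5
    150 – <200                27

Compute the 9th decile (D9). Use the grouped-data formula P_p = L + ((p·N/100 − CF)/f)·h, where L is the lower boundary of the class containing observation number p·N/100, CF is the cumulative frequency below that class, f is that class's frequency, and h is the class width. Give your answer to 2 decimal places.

185.56

N = 78; target position k = 90/100 · 78 = 70.2.
Cumulative frequencies: 26, 46, 51, 78.
Observation 70.2 falls in the class 150 – <200.
L = 150, CF = 51, f = 27, h = 50.
P90 = 150 + ((70.2 − 51)/27)·50 = 150 + 35.5556 = 185.556.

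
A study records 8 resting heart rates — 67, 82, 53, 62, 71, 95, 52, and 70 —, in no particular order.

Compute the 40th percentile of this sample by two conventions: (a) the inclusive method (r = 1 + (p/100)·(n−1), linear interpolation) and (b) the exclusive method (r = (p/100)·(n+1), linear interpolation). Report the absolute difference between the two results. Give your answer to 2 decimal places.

Sorted: 52, 53, 62, 67, 70, 71, 82, 95.
n = 8.
(a) r = 3.8; between ranks 3 (62) and 4 (67): 66.
(b) r = 3.6; between ranks 3 (62) and 4 (67): 65.
|66 − 65| = 1.

1.00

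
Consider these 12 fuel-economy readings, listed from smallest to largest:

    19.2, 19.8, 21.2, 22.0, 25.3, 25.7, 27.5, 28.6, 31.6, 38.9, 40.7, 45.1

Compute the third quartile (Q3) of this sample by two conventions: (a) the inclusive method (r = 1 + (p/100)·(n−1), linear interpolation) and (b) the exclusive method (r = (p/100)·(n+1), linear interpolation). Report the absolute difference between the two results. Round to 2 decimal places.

n = 12.
(a) r = 9.25; between ranks 9 (31.6) and 10 (38.9): 33.425.
(b) r = 9.75; between ranks 9 (31.6) and 10 (38.9): 37.075.
|33.425 − 37.075| = 3.65.

3.65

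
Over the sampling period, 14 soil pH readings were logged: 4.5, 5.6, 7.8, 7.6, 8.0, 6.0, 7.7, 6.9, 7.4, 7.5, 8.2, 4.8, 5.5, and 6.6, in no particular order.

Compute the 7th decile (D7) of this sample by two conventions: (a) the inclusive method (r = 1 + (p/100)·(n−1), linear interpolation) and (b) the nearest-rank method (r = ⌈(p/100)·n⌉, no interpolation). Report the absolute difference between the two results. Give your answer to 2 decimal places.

Sorted: 4.5, 4.8, 5.5, 5.6, 6.0, 6.6, 6.9, 7.4, 7.5, 7.6, 7.7, 7.8, 8.0, 8.2.
n = 14.
(a) r = 10.1; between ranks 10 (7.6) and 11 (7.7): 7.61.
(b) the nearest-rank method: rank 10 → 7.6.
|7.61 − 7.6| = 0.01.

0.01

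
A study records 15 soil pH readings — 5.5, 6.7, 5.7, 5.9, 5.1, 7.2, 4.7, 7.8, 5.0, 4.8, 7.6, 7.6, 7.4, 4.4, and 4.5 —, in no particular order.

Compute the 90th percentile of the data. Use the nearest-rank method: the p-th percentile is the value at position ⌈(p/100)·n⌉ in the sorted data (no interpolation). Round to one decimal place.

Sorted: 4.4, 4.5, 4.7, 4.8, 5.0, 5.1, 5.5, 5.7, 5.9, 6.7, 7.2, 7.4, 7.6, 7.6, 7.8.
n = 15.
Position = ⌈90/100 · 15⌉ = ⌈13.5⌉ = 14.
The value at rank 14 is 7.6.

7.6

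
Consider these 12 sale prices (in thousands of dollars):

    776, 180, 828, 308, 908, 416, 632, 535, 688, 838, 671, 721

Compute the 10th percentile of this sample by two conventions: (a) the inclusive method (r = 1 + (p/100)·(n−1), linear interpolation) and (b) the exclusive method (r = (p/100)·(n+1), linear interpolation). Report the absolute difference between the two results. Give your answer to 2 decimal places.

Sorted: 180, 308, 416, 535, 632, 671, 688, 721, 776, 828, 838, 908.
n = 12.
(a) r = 2.1; between ranks 2 (308) and 3 (416): 318.8.
(b) r = 1.3; between ranks 1 (180) and 2 (308): 218.4.
|318.8 − 218.4| = 100.4.

100.40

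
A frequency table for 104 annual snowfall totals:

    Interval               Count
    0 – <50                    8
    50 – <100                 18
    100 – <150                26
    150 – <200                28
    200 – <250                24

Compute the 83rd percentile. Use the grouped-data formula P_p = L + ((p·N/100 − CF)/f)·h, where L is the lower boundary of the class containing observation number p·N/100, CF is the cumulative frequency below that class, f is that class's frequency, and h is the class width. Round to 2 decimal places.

N = 104; target position k = 83/100 · 104 = 86.32.
Cumulative frequencies: 8, 26, 52, 80, 104.
Observation 86.32 falls in the class 200 – <250.
L = 200, CF = 80, f = 24, h = 50.
P83 = 200 + ((86.32 − 80)/24)·50 = 200 + 13.1667 = 213.167.

213.17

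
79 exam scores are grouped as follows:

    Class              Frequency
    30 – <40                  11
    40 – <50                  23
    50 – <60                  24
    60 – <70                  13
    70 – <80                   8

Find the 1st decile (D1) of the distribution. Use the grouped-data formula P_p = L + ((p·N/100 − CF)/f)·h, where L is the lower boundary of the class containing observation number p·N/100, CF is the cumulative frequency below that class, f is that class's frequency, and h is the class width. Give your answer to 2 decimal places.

37.18

N = 79; target position k = 10/100 · 79 = 7.9.
Cumulative frequencies: 11, 34, 58, 71, 79.
Observation 7.9 falls in the class 30 – <40.
L = 30, CF = 0, f = 11, h = 10.
P10 = 30 + ((7.9 − 0)/11)·10 = 30 + 7.18182 = 37.1818.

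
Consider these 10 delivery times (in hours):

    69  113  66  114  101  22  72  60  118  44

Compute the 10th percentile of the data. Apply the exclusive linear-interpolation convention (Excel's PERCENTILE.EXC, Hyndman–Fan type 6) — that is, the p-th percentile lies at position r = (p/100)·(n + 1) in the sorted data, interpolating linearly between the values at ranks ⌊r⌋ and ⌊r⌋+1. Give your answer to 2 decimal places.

24.20

Sorted: 22, 44, 60, 66, 69, 72, 101, 113, 114, 118.
n = 10.
r = (10/100)·(10 + 1) = 1.1.
Rank 1 is 22 and rank 2 is 44.
Interpolate: 22 + 0.1·(44 − 22) = 22 + 0.1·22 = 24.2.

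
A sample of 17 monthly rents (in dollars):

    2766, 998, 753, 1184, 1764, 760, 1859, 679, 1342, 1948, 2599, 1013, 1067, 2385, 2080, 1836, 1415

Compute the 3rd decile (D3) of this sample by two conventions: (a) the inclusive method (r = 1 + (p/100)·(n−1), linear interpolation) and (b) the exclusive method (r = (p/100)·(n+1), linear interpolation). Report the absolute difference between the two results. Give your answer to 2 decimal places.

21.60

Sorted: 679, 753, 760, 998, 1013, 1067, 1184, 1342, 1415, 1764, 1836, 1859, 1948, 2080, 2385, 2599, 2766.
n = 17.
(a) r = 5.8; between ranks 5 (1013) and 6 (1067): 1056.2.
(b) r = 5.4; between ranks 5 (1013) and 6 (1067): 1034.6.
|1056.2 − 1034.6| = 21.6.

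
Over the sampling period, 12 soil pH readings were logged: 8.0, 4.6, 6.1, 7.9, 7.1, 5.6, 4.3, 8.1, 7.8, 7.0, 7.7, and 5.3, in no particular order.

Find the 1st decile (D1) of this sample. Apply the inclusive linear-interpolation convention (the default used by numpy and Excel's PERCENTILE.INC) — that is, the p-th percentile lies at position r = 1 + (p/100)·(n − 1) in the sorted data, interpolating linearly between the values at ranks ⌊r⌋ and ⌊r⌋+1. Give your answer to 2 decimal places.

4.67

Sorted: 4.3, 4.6, 5.3, 5.6, 6.1, 7.0, 7.1, 7.7, 7.8, 7.9, 8.0, 8.1.
n = 12.
r = 1 + (10/100)·(12 − 1) = 1 + 1.1 = 2.1.
Rank 2 is 4.6 and rank 3 is 5.3.
Interpolate: 4.6 + 0.1·(5.3 − 4.6) = 4.6 + 0.1·0.7 = 4.67.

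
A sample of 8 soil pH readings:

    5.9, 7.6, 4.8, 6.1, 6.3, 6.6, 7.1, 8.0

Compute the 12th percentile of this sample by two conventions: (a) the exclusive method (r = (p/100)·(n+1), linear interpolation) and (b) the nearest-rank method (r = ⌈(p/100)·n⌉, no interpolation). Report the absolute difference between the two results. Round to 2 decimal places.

Sorted: 4.8, 5.9, 6.1, 6.3, 6.6, 7.1, 7.6, 8.0.
n = 8.
(a) r = 1.08; between ranks 1 (4.8) and 2 (5.9): 4.888.
(b) the nearest-rank method: rank 1 → 4.8.
|4.888 − 4.8| = 0.088.

0.09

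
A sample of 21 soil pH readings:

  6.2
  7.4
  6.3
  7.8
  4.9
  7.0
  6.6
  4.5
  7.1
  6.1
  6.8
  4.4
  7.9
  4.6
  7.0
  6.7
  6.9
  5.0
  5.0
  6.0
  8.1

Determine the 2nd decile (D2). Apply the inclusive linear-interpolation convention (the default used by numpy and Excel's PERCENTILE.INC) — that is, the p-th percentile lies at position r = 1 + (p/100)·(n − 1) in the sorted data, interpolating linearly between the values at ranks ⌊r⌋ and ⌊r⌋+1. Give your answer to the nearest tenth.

Sorted: 4.4, 4.5, 4.6, 4.9, 5.0, 5.0, 6.0, 6.1, 6.2, 6.3, 6.6, 6.7, 6.8, 6.9, 7.0, 7.0, 7.1, 7.4, 7.8, 7.9, 8.1.
n = 21.
r = 1 + (20/100)·(21 − 1) = 1 + 4 = 5.
r is an integer, so P20 is the value at rank 5: 5.0.

5.0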